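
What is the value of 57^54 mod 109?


p = 109 is prime and the exponent is (p-1)/2 = 54, so by Euler's criterion 57^54 = (57/109) = +1 or -1 mod 109.
Compute by square-and-multiply:
  54 = 32 + 16 + 4 + 2 (binary 110110)
  Repeated squaring mod 109: 57^1 = 57, 57^2 = 88, 57^4 = 5, 57^8 = 25, 57^16 = 80, 57^32 = 78
  57^54 = 57^32 * 57^16 * 57^4 * 57^2 = 78 * 80 * 5 * 88 mod 109
    78 * 80 = 6240 = 27 mod 109
    27 * 5 = 135 = 26 mod 109
    26 * 88 = 2288 = 108 mod 109
  57^54 = 108 mod 109
Result 108 = p - 1 = -1 mod 109: 57 is a quadratic non-residue mod 109. As a residue in [0, p-1] the value is 108.
57^54 mod 109 = 108

108


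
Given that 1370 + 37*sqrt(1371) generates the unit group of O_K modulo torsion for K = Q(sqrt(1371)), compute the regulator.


epsilon = 1370 + 37*sqrt(1371)
= 2739.9996
R = ln(2739.9996)
= 7.9157

7.9157


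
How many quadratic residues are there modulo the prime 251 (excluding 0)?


For prime p, the number of non-zero quadratic residues is (p-1)/2.
= (251-1)/2
= 125

125


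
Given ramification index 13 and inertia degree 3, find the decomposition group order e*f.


|D_P| = e * f
= 13 * 3
= 39

39


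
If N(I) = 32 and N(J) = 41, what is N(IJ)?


N(IJ) = N(I) * N(J)
= 32 * 41
= 1312

1312


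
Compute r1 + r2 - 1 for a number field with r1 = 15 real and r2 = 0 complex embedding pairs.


By Dirichlet's unit theorem:
rank = r1 + r2 - 1
= 15 + 0 - 1
= 14

14


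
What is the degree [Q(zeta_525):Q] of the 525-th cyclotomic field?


The degree equals Euler's totient phi(525).
525 = 3 * 5^2 * 7
phi(525) = 240

240


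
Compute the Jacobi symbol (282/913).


Compute (282/913) via quadratic reciprocity:
  pull out 2: (2/913) = +1  (since 913 mod 8 = 1)
  reciprocity: (141/913) -> +(913/141)
  reduce: (67/141)
  reciprocity: (67/141) -> +(141/67)
  reduce: (7/67)
  reciprocity: (7/67) -> -(67/7)
  reduce: (4/7)
  pull out 2: (2/7) = +1  (since 7 mod 8 = 7)
  pull out 2: (2/7) = +1  (since 7 mod 8 = 7)
  (1/7) = 1
Product of signs = -1

-1


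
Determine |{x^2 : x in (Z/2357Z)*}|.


For prime p, the number of non-zero quadratic residues is (p-1)/2.
= (2357-1)/2
= 1178

1178


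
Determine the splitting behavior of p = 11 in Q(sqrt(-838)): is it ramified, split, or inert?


K = Q(sqrt(-838)). Since d mod 4 = 2, disc(K) = -3352.
Check p | disc: -3352 mod 11 = 3.
p does not divide disc. Compute Legendre symbol (d/p):
9^((11-1)/2) mod 11 = 1
(d/p) = 1, so p splits: (p) = P*P' with e=1, f=1, g=2.
Therefore p is split.

split


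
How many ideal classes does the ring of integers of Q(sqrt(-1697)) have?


K = Q(sqrt(-1697)). d mod 4 = 3, so D = disc(K) = 4d = -6788
h(K) equals the number of primitive reduced positive-definite forms (a, b, c) = a*x^2 + b*x*y + c*y^2 with b^2 - 4ac = D,
where reduced means |b| <= a <= c, with b >= 0 whenever |b| = a or a = c, and primitive means gcd(a, b, c) = 1.
Reduced forces 3a^2 <= |D| = 6788, so 1 <= a <= 47; b must have the parity of D, and c = (b^2 - D)/(4a) must be an integer >= a.
Enumerate a = 1..47, b in [-a, a]:
  a=1: (1, 0, 1697)  [1]
  a=2: (2, 2, 849)  [1]
  a=3: (3, -2, 566), (3, 2, 566)  [2]
  a=4..5: none
  a=6: (6, -2, 283), (6, 2, 283)  [2]
  a=7: (7, -4, 243), (7, 4, 243)  [2]
  a=8: none
  a=9: (9, -4, 189), (9, 4, 189)  [2]
  a=10..13: none
  a=14: (14, -10, 123), (14, 10, 123)  [2]
  a=15..17: none
  a=18: (18, -14, 97), (18, 14, 97)  [2]
  a=19..20: none
  a=21: (21, -10, 82), (21, -4, 81), (21, 4, 81), (21, 10, 82)  [4]
  a=22..26: none
  a=27: (27, -4, 63), (27, 4, 63)  [2]
  a=28..30: none
  a=31: (31, -30, 62), (31, 30, 62)  [2]
  a=32..40: none
  a=41: (41, -10, 42), (41, 10, 42)  [2]
  a=42: (42, -38, 49), (42, 38, 49)  [2]
  a=43: (43, -36, 47), (43, 36, 47)  [2]
  a=44..47: none
Total reduced forms: 1 + 1 + 2 + 2 + 2 + 2 + 2 + 2 + 4 + 2 + 2 + 2 + 2 + 2 = 28
h = 28

28


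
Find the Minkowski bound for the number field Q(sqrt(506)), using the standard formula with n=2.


d = 506, d mod 4 = 2, so disc(K) = 4d = 2024; |disc(K)| = 2024
Real quadratic field, so n = 2, s = r2 = 0, r1 = 2
M = (n!/n^n) * (4/pi)^s * sqrt(|disc(K)|) = (2!/2^2) * (4/pi)^0 * sqrt(2024)
= 0.5 * 1.000000 * 44.988888
= 22.4944

22.4944


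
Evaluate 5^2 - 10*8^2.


x^2 - d*y^2
= 5^2 - 10*8^2
= 25 - 640
= -615

-615


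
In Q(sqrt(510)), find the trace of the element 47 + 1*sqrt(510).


Tr(a + b*sqrt(d)) = (a + b*sqrt(d)) + (a - b*sqrt(d)) = 2a
= 2 * (47)
= 94

94


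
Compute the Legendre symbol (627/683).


p = 683 is prime, so compute (627/683) with the reciprocity algorithm (Jacobi-symbol steps: pull out 2s via (2/n), flip via reciprocity, reduce):
  reciprocity: (627/683) -> -(683/627)
  reduce: (56/627)
  pull out 2: (2/627) = -1  (since 627 mod 8 = 3)
  pull out 2: (2/627) = -1  (since 627 mod 8 = 3)
  pull out 2: (2/627) = -1  (since 627 mod 8 = 3)
  reciprocity: (7/627) -> -(627/7)
  reduce: (4/7)
  pull out 2: (2/7) = +1  (since 7 mod 8 = 7)
  pull out 2: (2/7) = +1  (since 7 mod 8 = 7)
  (1/7) = 1
Product of signs = -1
(627/683) = -1

-1


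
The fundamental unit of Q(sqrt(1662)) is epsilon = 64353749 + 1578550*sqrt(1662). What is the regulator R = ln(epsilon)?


epsilon = 64353749 + 1578550*sqrt(1662)
= 1.2871e+08
R = ln(1.2871e+08)
= 18.6731

18.6731


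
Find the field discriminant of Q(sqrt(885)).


For K = Q(sqrt(d)) with d squarefree: disc(K) = d if d = 1 mod 4, and disc(K) = 4d if d = 2 or 3 mod 4.
Here d = 885, and d mod 4 = 1.
d = 1 mod 4 (O_K = Z[(1+sqrt(d))/2]), so disc(K) = d = 885

885


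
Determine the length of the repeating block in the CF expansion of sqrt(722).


Run the CF algorithm for sqrt(722).
a_0 = floor(sqrt(722)) = 26; set m_0=0, q_0=1.
Recurrence: m' = q*a - m,  q' = (d - m'^2)/q,  a' = floor((a_0 + m')/q').
  step 1: m=26, q=46, a=1
  step 2: m=20, q=7, a=6
  step 3: m=22, q=34, a=1
  step 4: m=12, q=17, a=2
  step 5: m=22, q=14, a=3
  step 6: m=20, q=23, a=2
  step 7: m=26, q=2, a=26
  step 8: m=26, q=23, a=2
  step 9: m=20, q=14, a=3
  step 10: m=22, q=17, a=2
  step 11: m=12, q=34, a=1
  step 12: m=22, q=7, a=6
  step 13: m=20, q=46, a=1
  step 14: m=26, q=1, a=52
a_14 = 2*a_0 = 52, so the period closes here.
sqrt(722) = [26; 1, 6, 1, 2, 3, 2, 26, 2, 3, 2, 1, 6, 1, 52]
Period length = 14

14


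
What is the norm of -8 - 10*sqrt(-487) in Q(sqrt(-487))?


N(a + b*sqrt(d)) = a^2 - d*b^2
= (-8)^2 - (-487)*(-10)^2
= 64 + 48700
= 48764

48764


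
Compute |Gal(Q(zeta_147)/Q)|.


|Gal(Q(zeta_147)/Q)| = phi(147)
= 84

84


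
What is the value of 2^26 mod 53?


p = 53 is prime and the exponent is (p-1)/2 = 26, so by Euler's criterion 2^26 = (2/53) = +1 or -1 mod 53.
Compute by square-and-multiply:
  26 = 16 + 8 + 2 (binary 11010)
  Repeated squaring mod 53: 2^1 = 2, 2^2 = 4, 2^4 = 16, 2^8 = 44, 2^16 = 28
  2^26 = 2^16 * 2^8 * 2^2 = 28 * 44 * 4 mod 53
    28 * 44 = 1232 = 13 mod 53
    13 * 4 = 52 = 52 mod 53
  2^26 = 52 mod 53
Result 52 = p - 1 = -1 mod 53: 2 is a quadratic non-residue mod 53. As a residue in [0, p-1] the value is 52.
2^26 mod 53 = 52

52


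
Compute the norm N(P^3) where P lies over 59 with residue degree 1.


N(P^a) = p^(a*f)
= 59^(3*1)
= 59^3
= 205379

205379


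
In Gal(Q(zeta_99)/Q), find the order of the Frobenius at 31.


The Frobenius at p in Gal(Q(zeta_n)/Q) = (Z/nZ)* is the class of p, so its order is ord_99(31), the smallest k >= 1 with 31^k = 1 mod 99.
n = 99 = 3^2 * 11, phi(99) = 60; the order divides phi(n).
Divisors of 60: 1, 2, 3, 4, 5, 6, 10, 12, 15, 20, 30, 60
Repeated squaring mod 99: 31^1 = 31, 31^2 = 70, 31^4 = 49, 31^8 = 25, 31^16 = 31, 31^32 = 70
Test divisors in increasing order:
  k=1: 31^1 = 31 mod 99
  k=2: 31^2 = 70 mod 99
  k=3: 31^3 = 70 * 31 = 91 mod 99
  k=4: 31^4 = 49 mod 99
  k=5: 31^5 = 49 * 31 = 34 mod 99
  k=6: 31^6 = 49 * 70 = 64 mod 99
  k=10: 31^10 = 25 * 70 = 67 mod 99
  k=12: 31^12 = 25 * 49 = 37 mod 99
  k=15: 31^15 = 25 * 49 * 70 * 31 = 1 mod 99  <- first divisor giving 1
Order = 15

15


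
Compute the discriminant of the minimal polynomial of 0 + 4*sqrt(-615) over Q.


The element 0 + 4*sqrt(-615) has minimal polynomial:
x^2 + 0*x + 9840
Discriminant = (0)^2 - 4*(9840)
= 0 - 39360
= -39360

-39360


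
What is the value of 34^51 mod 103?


p = 103 is prime and the exponent is (p-1)/2 = 51, so by Euler's criterion 34^51 = (34/103) = +1 or -1 mod 103.
Compute by square-and-multiply:
  51 = 32 + 16 + 2 + 1 (binary 110011)
  Repeated squaring mod 103: 34^1 = 34, 34^2 = 23, 34^4 = 14, 34^8 = 93, 34^16 = 100, 34^32 = 9
  34^51 = 34^32 * 34^16 * 34^2 * 34^1 = 9 * 100 * 23 * 34 mod 103
    9 * 100 = 900 = 76 mod 103
    76 * 23 = 1748 = 100 mod 103
    100 * 34 = 3400 = 1 mod 103
  34^51 = 1 mod 103
Result 1: 34 is a quadratic residue mod 103.
34^51 mod 103 = 1

1


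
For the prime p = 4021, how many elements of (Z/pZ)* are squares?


For prime p, the number of non-zero quadratic residues is (p-1)/2.
= (4021-1)/2
= 2010

2010


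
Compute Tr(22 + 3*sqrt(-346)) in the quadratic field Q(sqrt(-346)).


Tr(a + b*sqrt(d)) = (a + b*sqrt(d)) + (a - b*sqrt(d)) = 2a
= 2 * (22)
= 44

44


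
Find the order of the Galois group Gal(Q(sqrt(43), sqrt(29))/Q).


The 2 square roots of distinct primes are multiplicatively independent over Q,
so [K:Q] = 2^2 and Gal(K/Q) is isomorphic to (Z/2Z)^2.
|Gal| = 2^2 = 4

4


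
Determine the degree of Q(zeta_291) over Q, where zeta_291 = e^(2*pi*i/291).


The degree equals Euler's totient phi(291).
291 = 3 * 97
phi(291) = 192

192


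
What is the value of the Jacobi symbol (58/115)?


Compute (58/115) via quadratic reciprocity:
  pull out 2: (2/115) = -1  (since 115 mod 8 = 3)
  reciprocity: (29/115) -> +(115/29)
  reduce: (28/29)
  pull out 2: (2/29) = -1  (since 29 mod 8 = 5)
  pull out 2: (2/29) = -1  (since 29 mod 8 = 5)
  reciprocity: (7/29) -> +(29/7)
  reduce: (1/7)
  (1/7) = 1
Product of signs = -1

-1


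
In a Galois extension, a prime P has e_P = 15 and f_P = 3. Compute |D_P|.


|D_P| = e * f
= 15 * 3
= 45

45


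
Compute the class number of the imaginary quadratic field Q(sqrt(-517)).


K = Q(sqrt(-517)). d mod 4 = 3, so D = disc(K) = 4d = -2068
h(K) equals the number of primitive reduced positive-definite forms (a, b, c) = a*x^2 + b*x*y + c*y^2 with b^2 - 4ac = D,
where reduced means |b| <= a <= c, with b >= 0 whenever |b| = a or a = c, and primitive means gcd(a, b, c) = 1.
Reduced forces 3a^2 <= |D| = 2068, so 1 <= a <= 26; b must have the parity of D, and c = (b^2 - D)/(4a) must be an integer >= a.
Enumerate a = 1..26, b in [-a, a]:
  a=1: (1, 0, 517)  [1]
  a=2: (2, 2, 259)  [1]
  a=3..6: none
  a=7: (7, -2, 74), (7, 2, 74)  [2]
  a=8..10: none
  a=11: (11, 0, 47)  [1]
  a=12: none
  a=13: (13, -8, 41), (13, 8, 41)  [2]
  a=14: (14, -2, 37), (14, 2, 37)  [2]
  a=15..21: none
  a=22: (22, 22, 29)  [1]
  a=23: (23, -18, 26), (23, 18, 26)  [2]
  a=24..26: none
Total reduced forms: 1 + 1 + 2 + 1 + 2 + 2 + 1 + 2 = 12
h = 12

12


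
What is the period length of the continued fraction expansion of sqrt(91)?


Run the CF algorithm for sqrt(91).
a_0 = floor(sqrt(91)) = 9; set m_0=0, q_0=1.
Recurrence: m' = q*a - m,  q' = (d - m'^2)/q,  a' = floor((a_0 + m')/q').
  step 1: m=9, q=10, a=1
  step 2: m=1, q=9, a=1
  step 3: m=8, q=3, a=5
  step 4: m=7, q=14, a=1
  step 5: m=7, q=3, a=5
  step 6: m=8, q=9, a=1
  step 7: m=1, q=10, a=1
  step 8: m=9, q=1, a=18
a_8 = 2*a_0 = 18, so the period closes here.
sqrt(91) = [9; 1, 1, 5, 1, 5, 1, 1, 18]
Period length = 8

8


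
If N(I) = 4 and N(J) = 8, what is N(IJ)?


N(IJ) = N(I) * N(J)
= 4 * 8
= 32

32


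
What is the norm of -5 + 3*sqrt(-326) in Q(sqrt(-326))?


N(a + b*sqrt(d)) = a^2 - d*b^2
= (-5)^2 - (-326)*(3)^2
= 25 + 2934
= 2959

2959


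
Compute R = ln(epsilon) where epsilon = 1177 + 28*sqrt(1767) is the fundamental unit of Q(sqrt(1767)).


epsilon = 1177 + 28*sqrt(1767)
= 2353.9996
R = ln(2353.9996)
= 7.7639

7.7639


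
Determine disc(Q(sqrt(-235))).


For K = Q(sqrt(d)) with d squarefree: disc(K) = d if d = 1 mod 4, and disc(K) = 4d if d = 2 or 3 mod 4.
Here d = -235, and d mod 4 = 1.
d = 1 mod 4 (O_K = Z[(1+sqrt(d))/2]), so disc(K) = d = -235

-235


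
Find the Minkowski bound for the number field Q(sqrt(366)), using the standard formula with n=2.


d = 366, d mod 4 = 2, so disc(K) = 4d = 1464; |disc(K)| = 1464
Real quadratic field, so n = 2, s = r2 = 0, r1 = 2
M = (n!/n^n) * (4/pi)^s * sqrt(|disc(K)|) = (2!/2^2) * (4/pi)^0 * sqrt(1464)
= 0.5 * 1.000000 * 38.262253
= 19.1311

19.1311


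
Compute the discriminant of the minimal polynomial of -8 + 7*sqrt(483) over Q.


The element -8 + 7*sqrt(483) has minimal polynomial:
x^2 + 16*x - 23603
Discriminant = (16)^2 - 4*(-23603)
= 256 + 94412
= 94668

94668


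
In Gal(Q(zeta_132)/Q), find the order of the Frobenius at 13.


The Frobenius at p in Gal(Q(zeta_n)/Q) = (Z/nZ)* is the class of p, so its order is ord_132(13), the smallest k >= 1 with 13^k = 1 mod 132.
n = 132 = 2^2 * 3 * 11, phi(132) = 40; the order divides phi(n).
Divisors of 40: 1, 2, 4, 5, 8, 10, 20, 40
Repeated squaring mod 132: 13^1 = 13, 13^2 = 37, 13^4 = 49, 13^8 = 25, 13^16 = 97, 13^32 = 37
Test divisors in increasing order:
  k=1: 13^1 = 13 mod 132
  k=2: 13^2 = 37 mod 132
  k=4: 13^4 = 49 mod 132
  k=5: 13^5 = 49 * 13 = 109 mod 132
  k=8: 13^8 = 25 mod 132
  k=10: 13^10 = 25 * 37 = 1 mod 132  <- first divisor giving 1
Order = 10

10


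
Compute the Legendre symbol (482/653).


p = 653 is prime, so compute (482/653) with the reciprocity algorithm (Jacobi-symbol steps: pull out 2s via (2/n), flip via reciprocity, reduce):
  pull out 2: (2/653) = -1  (since 653 mod 8 = 5)
  reciprocity: (241/653) -> +(653/241)
  reduce: (171/241)
  reciprocity: (171/241) -> +(241/171)
  reduce: (70/171)
  pull out 2: (2/171) = -1  (since 171 mod 8 = 3)
  reciprocity: (35/171) -> -(171/35)
  reduce: (31/35)
  reciprocity: (31/35) -> -(35/31)
  reduce: (4/31)
  pull out 2: (2/31) = +1  (since 31 mod 8 = 7)
  pull out 2: (2/31) = +1  (since 31 mod 8 = 7)
  (1/31) = 1
Product of signs = 1
(482/653) = 1

1


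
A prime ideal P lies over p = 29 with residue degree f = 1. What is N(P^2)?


N(P^a) = p^(a*f)
= 29^(2*1)
= 29^2
= 841

841


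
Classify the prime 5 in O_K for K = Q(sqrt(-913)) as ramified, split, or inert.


K = Q(sqrt(-913)). Since d mod 4 = 3, disc(K) = -3652.
Check p | disc: -3652 mod 5 = 3.
p does not divide disc. Compute Legendre symbol (d/p):
2^((5-1)/2) mod 5 = -1
(d/p) = -1, so p is inert: (p) stays prime with e=1, f=2, g=1.
Therefore p is inert.

inert


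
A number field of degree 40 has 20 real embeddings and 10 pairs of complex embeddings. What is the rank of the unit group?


By Dirichlet's unit theorem:
rank = r1 + r2 - 1
= 20 + 10 - 1
= 29

29


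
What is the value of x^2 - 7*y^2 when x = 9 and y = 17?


x^2 - d*y^2
= 9^2 - 7*17^2
= 81 - 2023
= -1942

-1942


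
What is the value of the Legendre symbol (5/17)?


p = 17 is prime, so compute (5/17) with the reciprocity algorithm (Jacobi-symbol steps: pull out 2s via (2/n), flip via reciprocity, reduce):
  reciprocity: (5/17) -> +(17/5)
  reduce: (2/5)
  pull out 2: (2/5) = -1  (since 5 mod 8 = 5)
  (1/5) = 1
Product of signs = -1
(5/17) = -1

-1


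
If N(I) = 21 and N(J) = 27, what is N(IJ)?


N(IJ) = N(I) * N(J)
= 21 * 27
= 567

567


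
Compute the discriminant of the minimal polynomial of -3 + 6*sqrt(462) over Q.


The element -3 + 6*sqrt(462) has minimal polynomial:
x^2 + 6*x - 16623
Discriminant = (6)^2 - 4*(-16623)
= 36 + 66492
= 66528

66528


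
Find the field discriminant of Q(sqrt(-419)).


For K = Q(sqrt(d)) with d squarefree: disc(K) = d if d = 1 mod 4, and disc(K) = 4d if d = 2 or 3 mod 4.
Here d = -419, and d mod 4 = 1.
d = 1 mod 4 (O_K = Z[(1+sqrt(d))/2]), so disc(K) = d = -419

-419


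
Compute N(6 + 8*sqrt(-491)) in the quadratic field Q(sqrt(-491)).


N(a + b*sqrt(d)) = a^2 - d*b^2
= (6)^2 - (-491)*(8)^2
= 36 + 31424
= 31460

31460


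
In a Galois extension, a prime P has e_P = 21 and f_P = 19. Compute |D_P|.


|D_P| = e * f
= 21 * 19
= 399

399


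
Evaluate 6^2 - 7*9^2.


x^2 - d*y^2
= 6^2 - 7*9^2
= 36 - 567
= -531

-531


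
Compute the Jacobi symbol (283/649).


Compute (283/649) via quadratic reciprocity:
  reciprocity: (283/649) -> +(649/283)
  reduce: (83/283)
  reciprocity: (83/283) -> -(283/83)
  reduce: (34/83)
  pull out 2: (2/83) = -1  (since 83 mod 8 = 3)
  reciprocity: (17/83) -> +(83/17)
  reduce: (15/17)
  reciprocity: (15/17) -> +(17/15)
  reduce: (2/15)
  pull out 2: (2/15) = +1  (since 15 mod 8 = 7)
  (1/15) = 1
Product of signs = 1

1


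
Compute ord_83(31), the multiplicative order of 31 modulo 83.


We want ord_83(31), the smallest k >= 1 with 31^k = 1 mod 83.
n = 83 = 83, phi(83) = 82; the order divides phi(n).
Divisors of 82: 1, 2, 41, 82
Repeated squaring mod 83: 31^1 = 31, 31^2 = 48, 31^4 = 63, 31^8 = 68, 31^16 = 59, 31^32 = 78, 31^64 = 25
Test divisors in increasing order:
  k=1: 31^1 = 31 mod 83
  k=2: 31^2 = 48 mod 83
  k=41: 31^41 = 78 * 68 * 31 = 1 mod 83  <- first divisor giving 1
Order = 41

41


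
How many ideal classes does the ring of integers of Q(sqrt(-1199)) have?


K = Q(sqrt(-1199)). d mod 4 = 1, so D = disc(K) = d = -1199
h(K) equals the number of primitive reduced positive-definite forms (a, b, c) = a*x^2 + b*x*y + c*y^2 with b^2 - 4ac = D,
where reduced means |b| <= a <= c, with b >= 0 whenever |b| = a or a = c, and primitive means gcd(a, b, c) = 1.
Reduced forces 3a^2 <= |D| = 1199, so 1 <= a <= 19; b must have the parity of D, and c = (b^2 - D)/(4a) must be an integer >= a.
Enumerate a = 1..19, b in [-a, a]:
  a=1: (1, 1, 300)  [1]
  a=2: (2, -1, 150), (2, 1, 150)  [2]
  a=3: (3, -1, 100), (3, 1, 100)  [2]
  a=4: (4, -1, 75), (4, 1, 75)  [2]
  a=5: (5, -1, 60), (5, 1, 60)  [2]
  a=6: (6, -5, 51), (6, -1, 50), (6, 1, 50), (6, 5, 51)  [4]
  a=7: none
  a=8: (8, -7, 39), (8, 7, 39)  [2]
  a=9: (9, -5, 34), (9, 5, 34)  [2]
  a=10: (10, -9, 32), (10, -1, 30), (10, 1, 30), (10, 9, 32)  [4]
  a=11: (11, 11, 30)  [1]
  a=12: (12, -7, 26), (12, -1, 25), (12, 1, 25), (12, 7, 26)  [4]
  a=13: (13, -7, 24), (13, 7, 24)  [2]
  a=14: none
  a=15: (15, -11, 22), (15, -1, 20), (15, 1, 20), (15, 11, 22)  [4]
  a=16: (16, -9, 20), (16, 9, 20)  [2]
  a=17: (17, -5, 18), (17, 5, 18)  [2]
  a=18: (18, -13, 19), (18, 13, 19)  [2]
  a=19: none
Total reduced forms: 1 + 2 + 2 + 2 + 2 + 4 + 2 + 2 + 4 + 1 + 4 + 2 + 4 + 2 + 2 + 2 = 38
h = 38

38


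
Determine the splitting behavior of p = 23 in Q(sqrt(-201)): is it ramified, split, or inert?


K = Q(sqrt(-201)). Since d mod 4 = 3, disc(K) = -804.
Check p | disc: -804 mod 23 = 1.
p does not divide disc. Compute Legendre symbol (d/p):
6^((23-1)/2) mod 23 = 1
(d/p) = 1, so p splits: (p) = P*P' with e=1, f=1, g=2.
Therefore p is split.

split


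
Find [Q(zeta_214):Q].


The degree equals Euler's totient phi(214).
214 = 2 * 107
phi(214) = 106

106


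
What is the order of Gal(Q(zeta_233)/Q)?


|Gal(Q(zeta_233)/Q)| = phi(233)
= 232

232


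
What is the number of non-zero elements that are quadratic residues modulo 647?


For prime p, the number of non-zero quadratic residues is (p-1)/2.
= (647-1)/2
= 323

323


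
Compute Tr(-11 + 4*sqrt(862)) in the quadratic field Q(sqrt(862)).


Tr(a + b*sqrt(d)) = (a + b*sqrt(d)) + (a - b*sqrt(d)) = 2a
= 2 * (-11)
= -22

-22


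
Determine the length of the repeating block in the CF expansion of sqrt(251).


Run the CF algorithm for sqrt(251).
a_0 = floor(sqrt(251)) = 15; set m_0=0, q_0=1.
Recurrence: m' = q*a - m,  q' = (d - m'^2)/q,  a' = floor((a_0 + m')/q').
  step 1: m=15, q=26, a=1
  step 2: m=11, q=5, a=5
  step 3: m=14, q=11, a=2
  step 4: m=8, q=17, a=1
  step 5: m=9, q=10, a=2
  step 6: m=11, q=13, a=2
  step 7: m=15, q=2, a=15
  step 8: m=15, q=13, a=2
  step 9: m=11, q=10, a=2
  step 10: m=9, q=17, a=1
  step 11: m=8, q=11, a=2
  step 12: m=14, q=5, a=5
  step 13: m=11, q=26, a=1
  step 14: m=15, q=1, a=30
a_14 = 2*a_0 = 30, so the period closes here.
sqrt(251) = [15; 1, 5, 2, 1, 2, 2, 15, 2, 2, 1, 2, 5, 1, 30]
Period length = 14

14


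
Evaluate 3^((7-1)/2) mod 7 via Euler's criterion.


p = 7 is prime and the exponent is (p-1)/2 = 3, so by Euler's criterion 3^3 = (3/7) = +1 or -1 mod 7.
Compute by square-and-multiply:
  3 = 2 + 1 (binary 11)
  Repeated squaring mod 7: 3^1 = 3, 3^2 = 2
  3^3 = 3^2 * 3^1 = 2 * 3 mod 7
    2 * 3 = 6 = 6 mod 7
  3^3 = 6 mod 7
Result 6 = p - 1 = -1 mod 7: 3 is a quadratic non-residue mod 7. As a residue in [0, p-1] the value is 6.
3^3 mod 7 = 6

6


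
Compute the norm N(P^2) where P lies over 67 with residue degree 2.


N(P^a) = p^(a*f)
= 67^(2*2)
= 67^4
= 20151121

20151121


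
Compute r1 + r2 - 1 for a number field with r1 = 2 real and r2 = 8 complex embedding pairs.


By Dirichlet's unit theorem:
rank = r1 + r2 - 1
= 2 + 8 - 1
= 9

9


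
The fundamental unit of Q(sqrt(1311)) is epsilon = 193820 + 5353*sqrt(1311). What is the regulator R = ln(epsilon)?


epsilon = 193820 + 5353*sqrt(1311)
= 387640.0000
R = ln(387640.0000)
= 12.8678

12.8678


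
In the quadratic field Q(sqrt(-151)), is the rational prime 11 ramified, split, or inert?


K = Q(sqrt(-151)). Since d mod 4 = 1, disc(K) = -151.
Check p | disc: -151 mod 11 = 3.
p does not divide disc. Compute Legendre symbol (d/p):
3^((11-1)/2) mod 11 = 1
(d/p) = 1, so p splits: (p) = P*P' with e=1, f=1, g=2.
Therefore p is split.

split


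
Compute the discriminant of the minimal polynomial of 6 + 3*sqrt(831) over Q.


The element 6 + 3*sqrt(831) has minimal polynomial:
x^2 - 12*x - 7443
Discriminant = (-12)^2 - 4*(-7443)
= 144 + 29772
= 29916

29916


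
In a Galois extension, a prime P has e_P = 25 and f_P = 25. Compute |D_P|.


|D_P| = e * f
= 25 * 25
= 625

625


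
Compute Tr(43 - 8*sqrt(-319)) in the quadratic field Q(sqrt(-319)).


Tr(a + b*sqrt(d)) = (a + b*sqrt(d)) + (a - b*sqrt(d)) = 2a
= 2 * (43)
= 86

86


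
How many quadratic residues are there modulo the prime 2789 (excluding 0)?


For prime p, the number of non-zero quadratic residues is (p-1)/2.
= (2789-1)/2
= 1394

1394


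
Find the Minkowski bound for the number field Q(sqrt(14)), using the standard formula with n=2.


d = 14, d mod 4 = 2, so disc(K) = 4d = 56; |disc(K)| = 56
Real quadratic field, so n = 2, s = r2 = 0, r1 = 2
M = (n!/n^n) * (4/pi)^s * sqrt(|disc(K)|) = (2!/2^2) * (4/pi)^0 * sqrt(56)
= 0.5 * 1.000000 * 7.483315
= 3.7417

3.7417


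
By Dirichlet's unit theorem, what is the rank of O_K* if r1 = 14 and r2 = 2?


By Dirichlet's unit theorem:
rank = r1 + r2 - 1
= 14 + 2 - 1
= 15

15


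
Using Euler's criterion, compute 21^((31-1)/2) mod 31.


p = 31 is prime and the exponent is (p-1)/2 = 15, so by Euler's criterion 21^15 = (21/31) = +1 or -1 mod 31.
Compute by square-and-multiply:
  15 = 8 + 4 + 2 + 1 (binary 1111)
  Repeated squaring mod 31: 21^1 = 21, 21^2 = 7, 21^4 = 18, 21^8 = 14
  21^15 = 21^8 * 21^4 * 21^2 * 21^1 = 14 * 18 * 7 * 21 mod 31
    14 * 18 = 252 = 4 mod 31
    4 * 7 = 28 = 28 mod 31
    28 * 21 = 588 = 30 mod 31
  21^15 = 30 mod 31
Result 30 = p - 1 = -1 mod 31: 21 is a quadratic non-residue mod 31. As a residue in [0, p-1] the value is 30.
21^15 mod 31 = 30

30


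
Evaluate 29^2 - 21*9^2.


x^2 - d*y^2
= 29^2 - 21*9^2
= 841 - 1701
= -860

-860


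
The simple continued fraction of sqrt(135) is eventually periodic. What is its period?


Run the CF algorithm for sqrt(135).
a_0 = floor(sqrt(135)) = 11; set m_0=0, q_0=1.
Recurrence: m' = q*a - m,  q' = (d - m'^2)/q,  a' = floor((a_0 + m')/q').
  step 1: m=11, q=14, a=1
  step 2: m=3, q=9, a=1
  step 3: m=6, q=11, a=1
  step 4: m=5, q=10, a=1
  step 5: m=5, q=11, a=1
  step 6: m=6, q=9, a=1
  step 7: m=3, q=14, a=1
  step 8: m=11, q=1, a=22
a_8 = 2*a_0 = 22, so the period closes here.
sqrt(135) = [11; 1, 1, 1, 1, 1, 1, 1, 22]
Period length = 8

8


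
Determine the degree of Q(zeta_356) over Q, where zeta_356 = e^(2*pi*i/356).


The degree equals Euler's totient phi(356).
356 = 2^2 * 89
phi(356) = 176

176


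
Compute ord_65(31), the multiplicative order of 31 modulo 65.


We want ord_65(31), the smallest k >= 1 with 31^k = 1 mod 65.
n = 65 = 5 * 13, phi(65) = 48; the order divides phi(n).
Divisors of 48: 1, 2, 3, 4, 6, 8, 12, 16, 24, 48
Repeated squaring mod 65: 31^1 = 31, 31^2 = 51, 31^4 = 1, 31^8 = 1, 31^16 = 1, 31^32 = 1
Test divisors in increasing order:
  k=1: 31^1 = 31 mod 65
  k=2: 31^2 = 51 mod 65
  k=3: 31^3 = 51 * 31 = 21 mod 65
  k=4: 31^4 = 1 mod 65  <- first divisor giving 1
Order = 4

4


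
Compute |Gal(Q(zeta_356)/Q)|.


|Gal(Q(zeta_356)/Q)| = phi(356)
= 176

176


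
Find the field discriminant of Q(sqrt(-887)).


For K = Q(sqrt(d)) with d squarefree: disc(K) = d if d = 1 mod 4, and disc(K) = 4d if d = 2 or 3 mod 4.
Here d = -887, and d mod 4 = 1.
d = 1 mod 4 (O_K = Z[(1+sqrt(d))/2]), so disc(K) = d = -887

-887


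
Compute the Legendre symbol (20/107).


p = 107 is prime, so compute (20/107) with the reciprocity algorithm (Jacobi-symbol steps: pull out 2s via (2/n), flip via reciprocity, reduce):
  pull out 2: (2/107) = -1  (since 107 mod 8 = 3)
  pull out 2: (2/107) = -1  (since 107 mod 8 = 3)
  reciprocity: (5/107) -> +(107/5)
  reduce: (2/5)
  pull out 2: (2/5) = -1  (since 5 mod 8 = 5)
  (1/5) = 1
Product of signs = -1
(20/107) = -1

-1


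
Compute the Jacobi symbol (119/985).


Compute (119/985) via quadratic reciprocity:
  reciprocity: (119/985) -> +(985/119)
  reduce: (33/119)
  reciprocity: (33/119) -> +(119/33)
  reduce: (20/33)
  pull out 2: (2/33) = +1  (since 33 mod 8 = 1)
  pull out 2: (2/33) = +1  (since 33 mod 8 = 1)
  reciprocity: (5/33) -> +(33/5)
  reduce: (3/5)
  reciprocity: (3/5) -> +(5/3)
  reduce: (2/3)
  pull out 2: (2/3) = -1  (since 3 mod 8 = 3)
  (1/3) = 1
Product of signs = -1

-1


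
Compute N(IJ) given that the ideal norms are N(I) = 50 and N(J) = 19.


N(IJ) = N(I) * N(J)
= 50 * 19
= 950

950


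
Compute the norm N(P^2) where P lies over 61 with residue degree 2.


N(P^a) = p^(a*f)
= 61^(2*2)
= 61^4
= 13845841

13845841


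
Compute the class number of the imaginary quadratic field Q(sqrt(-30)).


K = Q(sqrt(-30)). d mod 4 = 2, so D = disc(K) = 4d = -120
h(K) equals the number of primitive reduced positive-definite forms (a, b, c) = a*x^2 + b*x*y + c*y^2 with b^2 - 4ac = D,
where reduced means |b| <= a <= c, with b >= 0 whenever |b| = a or a = c, and primitive means gcd(a, b, c) = 1.
Reduced forces 3a^2 <= |D| = 120, so 1 <= a <= 6; b must have the parity of D, and c = (b^2 - D)/(4a) must be an integer >= a.
Enumerate a = 1..6, b in [-a, a]:
  a=1: (1, 0, 30)  [1]
  a=2: (2, 0, 15)  [1]
  a=3: (3, 0, 10)  [1]
  a=4: none
  a=5: (5, 0, 6)  [1]
  a=6: none
Total reduced forms: 1 + 1 + 1 + 1 = 4
h = 4

4


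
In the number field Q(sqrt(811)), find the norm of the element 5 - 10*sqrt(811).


N(a + b*sqrt(d)) = a^2 - d*b^2
= (5)^2 - (811)*(-10)^2
= 25 - 81100
= -81075

-81075


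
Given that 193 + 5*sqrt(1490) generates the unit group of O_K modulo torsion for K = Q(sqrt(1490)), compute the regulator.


epsilon = 193 + 5*sqrt(1490)
= 386.0026
R = ln(386.0026)
= 5.9558

5.9558


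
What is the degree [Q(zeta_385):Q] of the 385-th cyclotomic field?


The degree equals Euler's totient phi(385).
385 = 5 * 7 * 11
phi(385) = 240

240


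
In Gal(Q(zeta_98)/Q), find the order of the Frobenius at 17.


The Frobenius at p in Gal(Q(zeta_n)/Q) = (Z/nZ)* is the class of p, so its order is ord_98(17), the smallest k >= 1 with 17^k = 1 mod 98.
n = 98 = 2 * 7^2, phi(98) = 42; the order divides phi(n).
Divisors of 42: 1, 2, 3, 6, 7, 14, 21, 42
Repeated squaring mod 98: 17^1 = 17, 17^2 = 93, 17^4 = 25, 17^8 = 37, 17^16 = 95, 17^32 = 9
Test divisors in increasing order:
  k=1: 17^1 = 17 mod 98
  k=2: 17^2 = 93 mod 98
  k=3: 17^3 = 93 * 17 = 13 mod 98
  k=6: 17^6 = 25 * 93 = 71 mod 98
  k=7: 17^7 = 25 * 93 * 17 = 31 mod 98
  k=14: 17^14 = 37 * 25 * 93 = 79 mod 98
  k=21: 17^21 = 95 * 25 * 17 = 97 mod 98
  k=42: 17^42 = 9 * 37 * 93 = 1 mod 98  <- first divisor giving 1
Order = 42

42


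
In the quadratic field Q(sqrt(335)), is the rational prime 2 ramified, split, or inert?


K = Q(sqrt(335)). Since d mod 4 = 3, disc(K) = 1340.
Check p | disc: 1340 mod 2 = 0.
p divides disc, so p ramifies: (p) = P^2 with e=2, f=1, g=1.
Therefore p is ramified.

ramified


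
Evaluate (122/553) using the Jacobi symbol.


Compute (122/553) via quadratic reciprocity:
  pull out 2: (2/553) = +1  (since 553 mod 8 = 1)
  reciprocity: (61/553) -> +(553/61)
  reduce: (4/61)
  pull out 2: (2/61) = -1  (since 61 mod 8 = 5)
  pull out 2: (2/61) = -1  (since 61 mod 8 = 5)
  (1/61) = 1
Product of signs = 1

1


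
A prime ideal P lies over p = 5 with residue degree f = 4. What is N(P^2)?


N(P^a) = p^(a*f)
= 5^(2*4)
= 5^8
= 390625

390625


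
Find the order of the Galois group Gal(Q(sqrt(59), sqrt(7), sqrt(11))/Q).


The 3 square roots of distinct primes are multiplicatively independent over Q,
so [K:Q] = 2^3 and Gal(K/Q) is isomorphic to (Z/2Z)^3.
|Gal| = 2^3 = 8

8


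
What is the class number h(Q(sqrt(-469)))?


K = Q(sqrt(-469)). d mod 4 = 3, so D = disc(K) = 4d = -1876
h(K) equals the number of primitive reduced positive-definite forms (a, b, c) = a*x^2 + b*x*y + c*y^2 with b^2 - 4ac = D,
where reduced means |b| <= a <= c, with b >= 0 whenever |b| = a or a = c, and primitive means gcd(a, b, c) = 1.
Reduced forces 3a^2 <= |D| = 1876, so 1 <= a <= 25; b must have the parity of D, and c = (b^2 - D)/(4a) must be an integer >= a.
Enumerate a = 1..25, b in [-a, a]:
  a=1: (1, 0, 469)  [1]
  a=2: (2, 2, 235)  [1]
  a=3..4: none
  a=5: (5, -2, 94), (5, 2, 94)  [2]
  a=6: none
  a=7: (7, 0, 67)  [1]
  a=8..9: none
  a=10: (10, -2, 47), (10, 2, 47)  [2]
  a=11: (11, -4, 43), (11, 4, 43)  [2]
  a=12: none
  a=13: (13, -10, 38), (13, 10, 38)  [2]
  a=14: (14, 14, 37)  [1]
  a=15..18: none
  a=19: (19, -10, 26), (19, 10, 26)  [2]
  a=20..21: none
  a=22: (22, -18, 25), (22, 18, 25)  [2]
  a=23..25: none
Total reduced forms: 1 + 1 + 2 + 1 + 2 + 2 + 2 + 1 + 2 + 2 = 16
h = 16

16


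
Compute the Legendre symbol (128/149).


p = 149 is prime, so compute (128/149) with the reciprocity algorithm (Jacobi-symbol steps: pull out 2s via (2/n), flip via reciprocity, reduce):
  pull out 2: (2/149) = -1  (since 149 mod 8 = 5)
  pull out 2: (2/149) = -1  (since 149 mod 8 = 5)
  pull out 2: (2/149) = -1  (since 149 mod 8 = 5)
  pull out 2: (2/149) = -1  (since 149 mod 8 = 5)
  pull out 2: (2/149) = -1  (since 149 mod 8 = 5)
  pull out 2: (2/149) = -1  (since 149 mod 8 = 5)
  pull out 2: (2/149) = -1  (since 149 mod 8 = 5)
  (1/149) = 1
Product of signs = -1
(128/149) = -1

-1


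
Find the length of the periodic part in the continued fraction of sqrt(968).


Run the CF algorithm for sqrt(968).
a_0 = floor(sqrt(968)) = 31; set m_0=0, q_0=1.
Recurrence: m' = q*a - m,  q' = (d - m'^2)/q,  a' = floor((a_0 + m')/q').
  step 1: m=31, q=7, a=8
  step 2: m=25, q=49, a=1
  step 3: m=24, q=8, a=6
  step 4: m=24, q=49, a=1
  step 5: m=25, q=7, a=8
  step 6: m=31, q=1, a=62
a_6 = 2*a_0 = 62, so the period closes here.
sqrt(968) = [31; 8, 1, 6, 1, 8, 62]
Period length = 6

6


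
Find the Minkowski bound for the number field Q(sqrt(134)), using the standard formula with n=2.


d = 134, d mod 4 = 2, so disc(K) = 4d = 536; |disc(K)| = 536
Real quadratic field, so n = 2, s = r2 = 0, r1 = 2
M = (n!/n^n) * (4/pi)^s * sqrt(|disc(K)|) = (2!/2^2) * (4/pi)^0 * sqrt(536)
= 0.5 * 1.000000 * 23.151674
= 11.5758

11.5758


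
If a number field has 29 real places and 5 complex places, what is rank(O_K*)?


By Dirichlet's unit theorem:
rank = r1 + r2 - 1
= 29 + 5 - 1
= 33

33


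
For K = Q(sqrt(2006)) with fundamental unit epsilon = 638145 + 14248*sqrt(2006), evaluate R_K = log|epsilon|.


epsilon = 638145 + 14248*sqrt(2006)
= 1.2763e+06
R = ln(1.2763e+06)
= 14.0595

14.0595


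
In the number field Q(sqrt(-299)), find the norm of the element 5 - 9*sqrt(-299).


N(a + b*sqrt(d)) = a^2 - d*b^2
= (5)^2 - (-299)*(-9)^2
= 25 + 24219
= 24244

24244


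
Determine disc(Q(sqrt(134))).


For K = Q(sqrt(d)) with d squarefree: disc(K) = d if d = 1 mod 4, and disc(K) = 4d if d = 2 or 3 mod 4.
Here d = 134, and d mod 4 = 2.
d = 2 mod 4, not 1 (O_K = Z[sqrt(d)]), so disc(K) = 4d = 4 * (134) = 536

536


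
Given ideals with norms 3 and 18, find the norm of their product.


N(IJ) = N(I) * N(J)
= 3 * 18
= 54

54


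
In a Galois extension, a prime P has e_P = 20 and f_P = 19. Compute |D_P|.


|D_P| = e * f
= 20 * 19
= 380

380


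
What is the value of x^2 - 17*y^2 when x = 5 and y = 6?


x^2 - d*y^2
= 5^2 - 17*6^2
= 25 - 612
= -587

-587


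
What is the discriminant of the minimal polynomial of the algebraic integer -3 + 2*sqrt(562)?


The element -3 + 2*sqrt(562) has minimal polynomial:
x^2 + 6*x - 2239
Discriminant = (6)^2 - 4*(-2239)
= 36 + 8956
= 8992

8992


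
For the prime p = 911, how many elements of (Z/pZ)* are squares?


For prime p, the number of non-zero quadratic residues is (p-1)/2.
= (911-1)/2
= 455

455


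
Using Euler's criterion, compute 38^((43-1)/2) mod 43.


p = 43 is prime and the exponent is (p-1)/2 = 21, so by Euler's criterion 38^21 = (38/43) = +1 or -1 mod 43.
Compute by square-and-multiply:
  21 = 16 + 4 + 1 (binary 10101)
  Repeated squaring mod 43: 38^1 = 38, 38^2 = 25, 38^4 = 23, 38^8 = 13, 38^16 = 40
  38^21 = 38^16 * 38^4 * 38^1 = 40 * 23 * 38 mod 43
    40 * 23 = 920 = 17 mod 43
    17 * 38 = 646 = 1 mod 43
  38^21 = 1 mod 43
Result 1: 38 is a quadratic residue mod 43.
38^21 mod 43 = 1

1


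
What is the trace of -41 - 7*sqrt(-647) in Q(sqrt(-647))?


Tr(a + b*sqrt(d)) = (a + b*sqrt(d)) + (a - b*sqrt(d)) = 2a
= 2 * (-41)
= -82

-82


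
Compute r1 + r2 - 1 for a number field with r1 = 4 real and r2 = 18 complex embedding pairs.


By Dirichlet's unit theorem:
rank = r1 + r2 - 1
= 4 + 18 - 1
= 21

21


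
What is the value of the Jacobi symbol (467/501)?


Compute (467/501) via quadratic reciprocity:
  reciprocity: (467/501) -> +(501/467)
  reduce: (34/467)
  pull out 2: (2/467) = -1  (since 467 mod 8 = 3)
  reciprocity: (17/467) -> +(467/17)
  reduce: (8/17)
  pull out 2: (2/17) = +1  (since 17 mod 8 = 1)
  pull out 2: (2/17) = +1  (since 17 mod 8 = 1)
  pull out 2: (2/17) = +1  (since 17 mod 8 = 1)
  (1/17) = 1
Product of signs = -1

-1


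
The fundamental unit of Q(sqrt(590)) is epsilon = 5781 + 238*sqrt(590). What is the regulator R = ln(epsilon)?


epsilon = 5781 + 238*sqrt(590)
= 11561.9999
R = ln(11561.9999)
= 9.3555

9.3555


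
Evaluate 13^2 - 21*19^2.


x^2 - d*y^2
= 13^2 - 21*19^2
= 169 - 7581
= -7412

-7412


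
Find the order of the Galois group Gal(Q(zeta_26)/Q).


|Gal(Q(zeta_26)/Q)| = phi(26)
= 12

12


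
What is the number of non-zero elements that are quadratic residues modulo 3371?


For prime p, the number of non-zero quadratic residues is (p-1)/2.
= (3371-1)/2
= 1685

1685


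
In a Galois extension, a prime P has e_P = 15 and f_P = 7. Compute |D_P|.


|D_P| = e * f
= 15 * 7
= 105

105


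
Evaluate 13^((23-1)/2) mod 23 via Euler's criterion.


p = 23 is prime and the exponent is (p-1)/2 = 11, so by Euler's criterion 13^11 = (13/23) = +1 or -1 mod 23.
Compute by square-and-multiply:
  11 = 8 + 2 + 1 (binary 1011)
  Repeated squaring mod 23: 13^1 = 13, 13^2 = 8, 13^4 = 18, 13^8 = 2
  13^11 = 13^8 * 13^2 * 13^1 = 2 * 8 * 13 mod 23
    2 * 8 = 16 = 16 mod 23
    16 * 13 = 208 = 1 mod 23
  13^11 = 1 mod 23
Result 1: 13 is a quadratic residue mod 23.
13^11 mod 23 = 1

1


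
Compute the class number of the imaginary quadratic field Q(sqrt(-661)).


K = Q(sqrt(-661)). d mod 4 = 3, so D = disc(K) = 4d = -2644
h(K) equals the number of primitive reduced positive-definite forms (a, b, c) = a*x^2 + b*x*y + c*y^2 with b^2 - 4ac = D,
where reduced means |b| <= a <= c, with b >= 0 whenever |b| = a or a = c, and primitive means gcd(a, b, c) = 1.
Reduced forces 3a^2 <= |D| = 2644, so 1 <= a <= 29; b must have the parity of D, and c = (b^2 - D)/(4a) must be an integer >= a.
Enumerate a = 1..29, b in [-a, a]:
  a=1: (1, 0, 661)  [1]
  a=2: (2, 2, 331)  [1]
  a=3..4: none
  a=5: (5, -4, 133), (5, 4, 133)  [2]
  a=6: none
  a=7: (7, -4, 95), (7, 4, 95)  [2]
  a=8..9: none
  a=10: (10, -6, 67), (10, 6, 67)  [2]
  a=11..13: none
  a=14: (14, -10, 49), (14, 10, 49)  [2]
  a=15..16: none
  a=17: (17, -12, 41), (17, 12, 41)  [2]
  a=18: none
  a=19: (19, -4, 35), (19, 4, 35)  [2]
  a=20..22: none
  a=23: (23, -22, 34), (23, 22, 34)  [2]
  a=24: none
  a=25: (25, -16, 29), (25, 16, 29)  [2]
  a=26..29: none
Total reduced forms: 1 + 1 + 2 + 2 + 2 + 2 + 2 + 2 + 2 + 2 = 18
h = 18

18


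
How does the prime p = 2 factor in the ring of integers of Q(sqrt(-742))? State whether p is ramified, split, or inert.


K = Q(sqrt(-742)). Since d mod 4 = 2, disc(K) = -2968.
Check p | disc: -2968 mod 2 = 0.
p divides disc, so p ramifies: (p) = P^2 with e=2, f=1, g=1.
Therefore p is ramified.

ramified


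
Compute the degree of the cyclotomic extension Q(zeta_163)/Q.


The degree equals Euler's totient phi(163).
163 = 163
phi(163) = 162

162


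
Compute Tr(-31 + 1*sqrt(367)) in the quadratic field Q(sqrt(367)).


Tr(a + b*sqrt(d)) = (a + b*sqrt(d)) + (a - b*sqrt(d)) = 2a
= 2 * (-31)
= -62

-62


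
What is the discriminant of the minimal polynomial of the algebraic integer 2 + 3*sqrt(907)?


The element 2 + 3*sqrt(907) has minimal polynomial:
x^2 - 4*x - 8159
Discriminant = (-4)^2 - 4*(-8159)
= 16 + 32636
= 32652

32652


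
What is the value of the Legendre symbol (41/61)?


p = 61 is prime, so compute (41/61) with the reciprocity algorithm (Jacobi-symbol steps: pull out 2s via (2/n), flip via reciprocity, reduce):
  reciprocity: (41/61) -> +(61/41)
  reduce: (20/41)
  pull out 2: (2/41) = +1  (since 41 mod 8 = 1)
  pull out 2: (2/41) = +1  (since 41 mod 8 = 1)
  reciprocity: (5/41) -> +(41/5)
  reduce: (1/5)
  (1/5) = 1
Product of signs = 1
(41/61) = 1

1


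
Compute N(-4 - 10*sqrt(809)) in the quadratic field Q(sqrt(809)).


N(a + b*sqrt(d)) = a^2 - d*b^2
= (-4)^2 - (809)*(-10)^2
= 16 - 80900
= -80884

-80884


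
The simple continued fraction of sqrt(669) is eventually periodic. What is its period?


Run the CF algorithm for sqrt(669).
a_0 = floor(sqrt(669)) = 25; set m_0=0, q_0=1.
Recurrence: m' = q*a - m,  q' = (d - m'^2)/q,  a' = floor((a_0 + m')/q').
  step 1: m=25, q=44, a=1
  step 2: m=19, q=7, a=6
  step 3: m=23, q=20, a=2
  step 4: m=17, q=19, a=2
  step 5: m=21, q=12, a=3
  step 6: m=15, q=37, a=1
  step 7: m=22, q=5, a=9
  step 8: m=23, q=28, a=1
  step 9: m=5, q=23, a=1
  step 10: m=18, q=15, a=2
  step 11: m=12, q=35, a=1
  step 12: m=23, q=4, a=12
  step 13: m=25, q=11, a=4
  step 14: m=19, q=28, a=1
  step 15: m=9, q=21, a=1
  step 16: m=12, q=25, a=1
  step 17: m=13, q=20, a=1
  step 18: m=7, q=31, a=1
  step 19: m=24, q=3, a=16
  step 20: m=24, q=31, a=1
  step 21: m=7, q=20, a=1
  step 22: m=13, q=25, a=1
  step 23: m=12, q=21, a=1
  step 24: m=9, q=28, a=1
  step 25: m=19, q=11, a=4
  step 26: m=25, q=4, a=12
  step 27: m=23, q=35, a=1
  step 28: m=12, q=15, a=2
  step 29: m=18, q=23, a=1
  step 30: m=5, q=28, a=1
  step 31: m=23, q=5, a=9
  step 32: m=22, q=37, a=1
  step 33: m=15, q=12, a=3
  step 34: m=21, q=19, a=2
  step 35: m=17, q=20, a=2
  step 36: m=23, q=7, a=6
  step 37: m=19, q=44, a=1
  step 38: m=25, q=1, a=50
a_38 = 2*a_0 = 50, so the period closes here.
sqrt(669) = [25; 1, 6, 2, 2, 3, 1, 9, 1, 1, 2, 1, 12, 4, 1, 1, 1, 1, 1, 16, 1, 1, 1, 1, 1, 4, 12, 1, 2, 1, 1, 9, 1, 3, 2, 2, 6, 1, 50]
Period length = 38

38


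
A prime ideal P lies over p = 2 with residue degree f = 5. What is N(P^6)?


N(P^a) = p^(a*f)
= 2^(6*5)
= 2^30
= 1073741824

1073741824


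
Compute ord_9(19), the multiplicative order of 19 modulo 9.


We want ord_9(19), the smallest k >= 1 with 19^k = 1 mod 9.
n = 9 = 3^2, phi(9) = 6; the order divides phi(n).
Divisors of 6: 1, 2, 3, 6
Repeated squaring mod 9: 19^1 = 1, 19^2 = 1, 19^4 = 1
Test divisors in increasing order:
  k=1: 19^1 = 1 mod 9  <- first divisor giving 1
Order = 1

1
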